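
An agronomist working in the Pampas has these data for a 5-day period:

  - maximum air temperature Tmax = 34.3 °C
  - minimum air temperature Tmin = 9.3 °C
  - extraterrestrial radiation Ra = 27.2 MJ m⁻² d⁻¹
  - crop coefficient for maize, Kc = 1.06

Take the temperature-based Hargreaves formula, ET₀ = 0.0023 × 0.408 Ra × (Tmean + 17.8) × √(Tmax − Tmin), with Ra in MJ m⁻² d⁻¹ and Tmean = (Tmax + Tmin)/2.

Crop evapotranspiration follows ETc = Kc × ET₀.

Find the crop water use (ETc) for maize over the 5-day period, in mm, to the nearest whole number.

27 mm

Tmean = (34.3 + 9.3)/2 = 21.80 °C
0.408 Ra = 0.408 × 27.2 = 11.0976 mm/d equivalent
ET₀ = 0.0023 × 11.0976 × (21.80 + 17.8) × √25.0 = 0.0023 × 11.0976 × 39.60 × 5.0000 = 5.0538 mm/d
ETc = Kc × ET₀ = 1.06 × 5.0538 = 5.3570 mm/d
Over 5 days: 5.3570 × 5 = 26.785 mm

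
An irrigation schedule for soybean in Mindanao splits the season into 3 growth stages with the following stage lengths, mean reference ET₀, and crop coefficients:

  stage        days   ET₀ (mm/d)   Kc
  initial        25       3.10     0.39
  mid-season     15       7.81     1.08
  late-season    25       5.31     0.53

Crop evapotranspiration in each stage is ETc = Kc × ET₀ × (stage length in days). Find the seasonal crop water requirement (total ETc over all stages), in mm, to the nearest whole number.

227 mm

initial: 0.39 × 3.10 × 25 = 30.23 mm
mid-season: 1.08 × 7.81 × 15 = 126.52 mm
late-season: 0.53 × 5.31 × 25 = 70.36 mm
Seasonal total = 227.11 mm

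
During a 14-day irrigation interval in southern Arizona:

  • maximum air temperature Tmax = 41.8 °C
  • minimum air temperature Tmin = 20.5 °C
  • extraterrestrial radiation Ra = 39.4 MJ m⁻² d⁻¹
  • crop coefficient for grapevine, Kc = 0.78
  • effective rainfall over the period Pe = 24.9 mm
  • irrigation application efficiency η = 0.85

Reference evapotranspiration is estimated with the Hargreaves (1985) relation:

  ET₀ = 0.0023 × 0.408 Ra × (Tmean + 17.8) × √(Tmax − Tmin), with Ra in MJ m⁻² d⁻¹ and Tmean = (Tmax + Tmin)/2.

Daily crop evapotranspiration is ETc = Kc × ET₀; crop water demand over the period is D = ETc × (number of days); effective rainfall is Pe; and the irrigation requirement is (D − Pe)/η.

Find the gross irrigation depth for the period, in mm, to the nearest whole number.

78 mm

Tmean = (41.8 + 20.5)/2 = 31.15 °C
0.408 Ra = 0.408 × 39.4 = 16.0752 mm/d equivalent
ET₀ = 0.0023 × 16.0752 × (31.15 + 17.8) × √21.3 = 0.0023 × 16.0752 × 48.95 × 4.6152 = 8.3527 mm/d
ETc = Kc × ET₀ = 0.78 × 8.3527 = 6.5151 mm/d
Crop demand D = ETc × 14 d = 6.5151 × 14 = 91.211 mm
D − Pe = 91.211 − 24.9 = 66.311 mm
Gross irrigation = 66.311 / 0.85 = 78.013 mm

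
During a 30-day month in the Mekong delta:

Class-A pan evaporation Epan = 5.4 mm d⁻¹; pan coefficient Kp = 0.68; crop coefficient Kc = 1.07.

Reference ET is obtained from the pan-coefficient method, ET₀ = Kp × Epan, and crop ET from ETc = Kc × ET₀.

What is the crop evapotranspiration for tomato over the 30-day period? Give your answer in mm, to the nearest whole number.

ET₀ = 0.68 × 5.4 = 3.6720 mm/d
ETc = Kc × ET₀ = 1.07 × 3.6720 = 3.9290 mm/d
Over 30 days: 3.9290 × 30 = 117.870 mm

118 mm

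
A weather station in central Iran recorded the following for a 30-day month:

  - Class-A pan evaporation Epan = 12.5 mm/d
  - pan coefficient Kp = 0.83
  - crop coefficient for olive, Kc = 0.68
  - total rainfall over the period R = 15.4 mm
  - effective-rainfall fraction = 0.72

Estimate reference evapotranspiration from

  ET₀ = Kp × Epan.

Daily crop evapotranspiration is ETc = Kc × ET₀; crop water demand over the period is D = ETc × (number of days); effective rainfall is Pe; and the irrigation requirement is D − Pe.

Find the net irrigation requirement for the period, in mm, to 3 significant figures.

ET₀ = 0.83 × 12.5 = 10.3750 mm/d
ETc = Kc × ET₀ = 0.68 × 10.3750 = 7.0550 mm/d
Crop demand D = ETc × 30 d = 7.0550 × 30 = 211.650 mm
Pe = 0.72 × 15.4 = 11.088 mm
D − Pe = 211.650 − 11.088 = 200.562 mm

201 mm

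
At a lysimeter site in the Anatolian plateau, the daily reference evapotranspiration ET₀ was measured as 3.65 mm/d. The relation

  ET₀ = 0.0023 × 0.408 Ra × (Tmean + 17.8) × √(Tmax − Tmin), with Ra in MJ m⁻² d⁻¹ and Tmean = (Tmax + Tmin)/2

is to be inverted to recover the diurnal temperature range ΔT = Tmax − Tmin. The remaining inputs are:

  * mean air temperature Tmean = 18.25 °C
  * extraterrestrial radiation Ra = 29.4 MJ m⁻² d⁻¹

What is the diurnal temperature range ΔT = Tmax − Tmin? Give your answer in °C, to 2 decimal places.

√ΔT = ET₀ / [0.0023 × 0.408 × Ra × (Tmean+17.8)] = 3.65 / (0.0023 × 11.9952 × 36.05) = 3.6699
ΔT = 3.6699² = 13.468 °C

13.47 °C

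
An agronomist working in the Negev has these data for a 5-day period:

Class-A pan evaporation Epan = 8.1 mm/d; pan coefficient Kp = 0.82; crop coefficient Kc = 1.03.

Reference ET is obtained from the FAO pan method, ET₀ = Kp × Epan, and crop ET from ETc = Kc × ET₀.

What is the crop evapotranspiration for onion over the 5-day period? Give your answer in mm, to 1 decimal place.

34.2 mm

ET₀ = 0.82 × 8.1 = 6.6420 mm/d
ETc = Kc × ET₀ = 1.03 × 6.6420 = 6.8413 mm/d
Over 5 days: 6.8413 × 5 = 34.207 mm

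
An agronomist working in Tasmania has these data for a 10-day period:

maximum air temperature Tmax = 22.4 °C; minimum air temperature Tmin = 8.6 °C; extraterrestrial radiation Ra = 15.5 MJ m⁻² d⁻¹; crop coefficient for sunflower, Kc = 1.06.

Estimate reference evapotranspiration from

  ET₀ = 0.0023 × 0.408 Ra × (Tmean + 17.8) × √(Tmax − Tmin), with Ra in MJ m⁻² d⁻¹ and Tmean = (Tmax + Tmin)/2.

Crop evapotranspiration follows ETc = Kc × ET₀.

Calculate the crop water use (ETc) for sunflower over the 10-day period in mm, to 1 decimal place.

Tmean = (22.4 + 8.6)/2 = 15.50 °C
0.408 Ra = 0.408 × 15.5 = 6.3240 mm/d equivalent
ET₀ = 0.0023 × 6.3240 × (15.50 + 17.8) × √13.8 = 0.0023 × 6.3240 × 33.30 × 3.7148 = 1.7993 mm/d
ETc = Kc × ET₀ = 1.06 × 1.7993 = 1.9073 mm/d
Over 10 days: 1.9073 × 10 = 19.073 mm

19.1 mm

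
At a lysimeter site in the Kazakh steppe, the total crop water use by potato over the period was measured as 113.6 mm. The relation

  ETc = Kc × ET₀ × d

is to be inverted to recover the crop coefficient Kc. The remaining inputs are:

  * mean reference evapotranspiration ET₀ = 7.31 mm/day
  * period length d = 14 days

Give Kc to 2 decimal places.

ETc = Kc × ET₀ × d  ⇒  Kc = ETc / (ET₀ × d)
Kc = 113.6 / (7.31 × 14) = 113.6 / 102.34 = 1.1100

1.11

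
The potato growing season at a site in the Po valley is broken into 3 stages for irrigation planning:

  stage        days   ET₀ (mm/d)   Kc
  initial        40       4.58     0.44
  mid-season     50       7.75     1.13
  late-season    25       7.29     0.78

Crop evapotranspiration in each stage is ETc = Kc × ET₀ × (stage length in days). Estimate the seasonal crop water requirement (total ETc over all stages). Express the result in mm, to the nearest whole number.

661 mm

initial: 0.44 × 4.58 × 40 = 80.61 mm
mid-season: 1.13 × 7.75 × 50 = 437.88 mm
late-season: 0.78 × 7.29 × 25 = 142.16 mm
Seasonal total = 660.65 mm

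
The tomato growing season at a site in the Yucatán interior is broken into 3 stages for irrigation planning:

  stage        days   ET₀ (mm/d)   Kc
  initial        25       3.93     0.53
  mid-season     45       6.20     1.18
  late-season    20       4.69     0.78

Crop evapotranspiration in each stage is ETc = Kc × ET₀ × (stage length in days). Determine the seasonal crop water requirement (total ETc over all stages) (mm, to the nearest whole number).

initial: 0.53 × 3.93 × 25 = 52.07 mm
mid-season: 1.18 × 6.20 × 45 = 329.22 mm
late-season: 0.78 × 4.69 × 20 = 73.16 mm
Seasonal total = 454.45 mm

454 mm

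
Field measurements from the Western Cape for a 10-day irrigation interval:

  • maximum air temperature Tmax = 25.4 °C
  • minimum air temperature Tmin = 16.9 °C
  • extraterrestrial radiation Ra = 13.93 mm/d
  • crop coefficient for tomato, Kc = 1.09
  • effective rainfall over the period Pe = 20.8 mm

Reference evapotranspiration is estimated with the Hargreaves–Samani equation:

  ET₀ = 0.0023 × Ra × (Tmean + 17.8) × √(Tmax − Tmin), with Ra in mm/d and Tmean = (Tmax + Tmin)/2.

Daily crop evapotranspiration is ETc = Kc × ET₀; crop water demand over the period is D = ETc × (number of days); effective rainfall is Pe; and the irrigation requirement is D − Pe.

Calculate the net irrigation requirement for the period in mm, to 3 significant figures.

18.9 mm

Tmean = (25.4 + 16.9)/2 = 21.15 °C
ET₀ = 0.0023 × 13.93 × (21.15 + 17.8) × √8.5 = 0.0023 × 13.93 × 38.95 × 2.9155 = 3.6383 mm/d
ETc = Kc × ET₀ = 1.09 × 3.6383 = 3.9657 mm/d
Crop demand D = ETc × 10 d = 3.9657 × 10 = 39.657 mm
D − Pe = 39.657 − 20.8 = 18.857 mm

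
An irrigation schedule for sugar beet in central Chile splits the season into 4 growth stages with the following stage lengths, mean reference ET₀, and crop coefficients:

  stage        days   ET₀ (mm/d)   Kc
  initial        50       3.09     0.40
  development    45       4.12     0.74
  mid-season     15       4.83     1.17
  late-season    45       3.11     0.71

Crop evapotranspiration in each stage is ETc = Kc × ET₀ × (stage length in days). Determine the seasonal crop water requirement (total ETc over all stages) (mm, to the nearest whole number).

383 mm

initial: 0.40 × 3.09 × 50 = 61.80 mm
development: 0.74 × 4.12 × 45 = 137.20 mm
mid-season: 1.17 × 4.83 × 15 = 84.77 mm
late-season: 0.71 × 3.11 × 45 = 99.36 mm
Seasonal total = 383.13 mm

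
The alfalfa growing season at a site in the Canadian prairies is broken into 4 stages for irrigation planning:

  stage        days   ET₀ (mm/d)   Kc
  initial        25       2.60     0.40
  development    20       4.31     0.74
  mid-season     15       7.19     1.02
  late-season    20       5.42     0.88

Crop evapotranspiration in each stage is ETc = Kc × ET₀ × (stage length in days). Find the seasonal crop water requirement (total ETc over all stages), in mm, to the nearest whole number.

initial: 0.40 × 2.60 × 25 = 26.00 mm
development: 0.74 × 4.31 × 20 = 63.79 mm
mid-season: 1.02 × 7.19 × 15 = 110.01 mm
late-season: 0.88 × 5.42 × 20 = 95.39 mm
Seasonal total = 295.19 mm

295 mm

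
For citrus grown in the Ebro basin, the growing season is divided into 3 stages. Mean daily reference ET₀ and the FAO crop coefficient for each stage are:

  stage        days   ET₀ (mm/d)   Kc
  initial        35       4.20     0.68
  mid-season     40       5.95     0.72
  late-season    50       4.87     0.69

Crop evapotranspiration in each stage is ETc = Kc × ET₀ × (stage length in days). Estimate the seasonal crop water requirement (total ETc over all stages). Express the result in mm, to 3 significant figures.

initial: 0.68 × 4.20 × 35 = 99.96 mm
mid-season: 0.72 × 5.95 × 40 = 171.36 mm
late-season: 0.69 × 4.87 × 50 = 168.02 mm
Seasonal total = 439.34 mm

439 mm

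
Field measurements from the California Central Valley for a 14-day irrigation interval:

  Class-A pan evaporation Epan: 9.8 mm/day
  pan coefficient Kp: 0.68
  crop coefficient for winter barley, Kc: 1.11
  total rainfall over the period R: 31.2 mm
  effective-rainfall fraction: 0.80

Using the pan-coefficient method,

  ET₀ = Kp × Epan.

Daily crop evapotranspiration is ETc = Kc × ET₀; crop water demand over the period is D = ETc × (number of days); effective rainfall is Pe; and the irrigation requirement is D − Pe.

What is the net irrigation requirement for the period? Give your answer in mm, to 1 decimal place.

ET₀ = 0.68 × 9.8 = 6.6640 mm/d
ETc = Kc × ET₀ = 1.11 × 6.6640 = 7.3970 mm/d
Crop demand D = ETc × 14 d = 7.3970 × 14 = 103.558 mm
Pe = 0.80 × 31.2 = 24.960 mm
D − Pe = 103.558 − 24.960 = 78.598 mm

78.6 mm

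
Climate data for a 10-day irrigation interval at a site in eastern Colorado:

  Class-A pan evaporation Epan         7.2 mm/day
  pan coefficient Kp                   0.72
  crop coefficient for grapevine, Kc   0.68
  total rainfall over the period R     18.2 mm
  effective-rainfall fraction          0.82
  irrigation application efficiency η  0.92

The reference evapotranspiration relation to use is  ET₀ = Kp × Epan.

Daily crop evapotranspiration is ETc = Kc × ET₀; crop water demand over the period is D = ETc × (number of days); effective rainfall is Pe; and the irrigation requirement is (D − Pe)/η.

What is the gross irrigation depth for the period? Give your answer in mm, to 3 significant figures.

ET₀ = 0.72 × 7.2 = 5.1840 mm/d
ETc = Kc × ET₀ = 0.68 × 5.1840 = 3.5251 mm/d
Crop demand D = ETc × 10 d = 3.5251 × 10 = 35.251 mm
Pe = 0.82 × 18.2 = 14.924 mm
D − Pe = 35.251 − 14.924 = 20.327 mm
Gross irrigation = 20.327 / 0.92 = 22.095 mm

22.1 mm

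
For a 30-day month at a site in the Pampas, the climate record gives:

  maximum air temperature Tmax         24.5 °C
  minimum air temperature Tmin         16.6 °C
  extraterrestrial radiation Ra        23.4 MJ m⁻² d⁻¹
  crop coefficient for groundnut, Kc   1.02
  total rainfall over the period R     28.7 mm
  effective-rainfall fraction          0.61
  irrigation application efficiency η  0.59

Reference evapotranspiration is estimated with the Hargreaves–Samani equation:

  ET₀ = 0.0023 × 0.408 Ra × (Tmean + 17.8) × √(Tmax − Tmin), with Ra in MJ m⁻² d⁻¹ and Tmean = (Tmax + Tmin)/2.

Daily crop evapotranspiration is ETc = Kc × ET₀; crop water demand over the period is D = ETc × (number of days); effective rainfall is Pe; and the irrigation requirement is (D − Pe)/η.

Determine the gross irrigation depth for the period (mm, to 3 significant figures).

93.1 mm

Tmean = (24.5 + 16.6)/2 = 20.55 °C
0.408 Ra = 0.408 × 23.4 = 9.5472 mm/d equivalent
ET₀ = 0.0023 × 9.5472 × (20.55 + 17.8) × √7.9 = 0.0023 × 9.5472 × 38.35 × 2.8107 = 2.3669 mm/d
ETc = Kc × ET₀ = 1.02 × 2.3669 = 2.4142 mm/d
Crop demand D = ETc × 30 d = 2.4142 × 30 = 72.426 mm
Pe = 0.61 × 28.7 = 17.507 mm
D − Pe = 72.426 − 17.507 = 54.919 mm
Gross irrigation = 54.919 / 0.59 = 93.083 mm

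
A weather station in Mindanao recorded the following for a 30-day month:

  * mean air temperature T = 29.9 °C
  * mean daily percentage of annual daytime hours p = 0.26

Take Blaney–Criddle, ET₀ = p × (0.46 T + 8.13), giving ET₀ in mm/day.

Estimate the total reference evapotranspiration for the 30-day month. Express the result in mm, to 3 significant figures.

ET₀ = 0.26 × (0.46 × 29.9 + 8.13) = 0.26 × 21.884 = 5.6898 mm/d
Monthly total = 5.6898 × 30 = 170.694 mm

171 mm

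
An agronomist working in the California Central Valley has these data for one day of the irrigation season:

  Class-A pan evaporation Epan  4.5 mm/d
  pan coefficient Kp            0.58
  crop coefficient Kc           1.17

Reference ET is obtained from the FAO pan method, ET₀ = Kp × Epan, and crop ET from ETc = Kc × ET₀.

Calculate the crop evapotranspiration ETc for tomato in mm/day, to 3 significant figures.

ET₀ = 0.58 × 4.5 = 2.6100 mm/d
ETc = Kc × ET₀ = 1.17 × 2.6100 = 3.0537 mm/d

3.05 mm/day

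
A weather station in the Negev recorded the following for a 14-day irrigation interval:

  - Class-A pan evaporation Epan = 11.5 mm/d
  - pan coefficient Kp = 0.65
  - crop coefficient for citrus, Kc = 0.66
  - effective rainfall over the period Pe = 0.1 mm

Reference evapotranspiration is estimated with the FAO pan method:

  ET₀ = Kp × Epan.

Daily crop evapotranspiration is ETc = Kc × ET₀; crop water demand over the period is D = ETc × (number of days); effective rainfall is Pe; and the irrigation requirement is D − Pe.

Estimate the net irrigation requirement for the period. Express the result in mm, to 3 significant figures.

ET₀ = 0.65 × 11.5 = 7.4750 mm/d
ETc = Kc × ET₀ = 0.66 × 7.4750 = 4.9335 mm/d
Crop demand D = ETc × 14 d = 4.9335 × 14 = 69.069 mm
D − Pe = 69.069 − 0.1 = 68.969 mm

69.0 mm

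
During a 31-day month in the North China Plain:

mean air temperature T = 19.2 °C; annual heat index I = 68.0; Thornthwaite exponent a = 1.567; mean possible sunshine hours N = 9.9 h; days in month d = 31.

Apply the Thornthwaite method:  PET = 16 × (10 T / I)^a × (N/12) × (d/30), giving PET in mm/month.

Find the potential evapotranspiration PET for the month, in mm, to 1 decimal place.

69.4 mm

10T/I = 10 × 19.2 / 68.0 = 2.8235
(10T/I)^a = 2.8235^1.567 = 5.0861
Uncorrected PET = 16 × 5.0861 = 81.378 mm
Correction = (N/12)(d/30) = (9.9/12)(31/30) = 0.8525
PET = 81.378 × 0.8525 = 69.375 mm/month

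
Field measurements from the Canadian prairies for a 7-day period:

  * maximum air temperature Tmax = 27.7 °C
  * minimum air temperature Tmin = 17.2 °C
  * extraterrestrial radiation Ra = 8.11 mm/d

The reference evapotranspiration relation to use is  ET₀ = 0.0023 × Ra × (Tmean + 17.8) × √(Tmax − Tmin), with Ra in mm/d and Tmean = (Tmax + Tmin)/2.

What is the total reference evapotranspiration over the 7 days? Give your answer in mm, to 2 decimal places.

17.03 mm

Tmean = (27.7 + 17.2)/2 = 22.45 °C
ET₀ = 0.0023 × 8.11 × (22.45 + 17.8) × √10.5 = 0.0023 × 8.11 × 40.25 × 3.2404 = 2.4328 mm/d
Over 7 days: 2.4328 × 7 = 17.030 mm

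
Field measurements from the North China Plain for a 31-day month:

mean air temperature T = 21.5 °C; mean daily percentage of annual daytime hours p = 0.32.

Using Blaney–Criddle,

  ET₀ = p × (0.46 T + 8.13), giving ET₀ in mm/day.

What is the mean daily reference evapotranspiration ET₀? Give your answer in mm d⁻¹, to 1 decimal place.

ET₀ = 0.32 × (0.46 × 21.5 + 8.13) = 0.32 × 18.020 = 5.7664 mm/d

5.8 mm d⁻¹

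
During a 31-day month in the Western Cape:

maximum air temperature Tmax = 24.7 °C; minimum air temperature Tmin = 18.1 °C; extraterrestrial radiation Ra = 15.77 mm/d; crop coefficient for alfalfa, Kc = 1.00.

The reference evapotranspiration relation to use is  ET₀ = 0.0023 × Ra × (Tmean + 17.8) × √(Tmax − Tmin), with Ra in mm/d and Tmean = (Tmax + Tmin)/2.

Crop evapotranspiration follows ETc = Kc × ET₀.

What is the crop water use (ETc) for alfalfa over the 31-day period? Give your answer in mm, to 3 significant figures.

113 mm

Tmean = (24.7 + 18.1)/2 = 21.40 °C
ET₀ = 0.0023 × 15.77 × (21.40 + 17.8) × √6.6 = 0.0023 × 15.77 × 39.20 × 2.5690 = 3.6527 mm/d
ETc = Kc × ET₀ = 1.00 × 3.6527 = 3.6527 mm/d
Over 31 days: 3.6527 × 31 = 113.234 mm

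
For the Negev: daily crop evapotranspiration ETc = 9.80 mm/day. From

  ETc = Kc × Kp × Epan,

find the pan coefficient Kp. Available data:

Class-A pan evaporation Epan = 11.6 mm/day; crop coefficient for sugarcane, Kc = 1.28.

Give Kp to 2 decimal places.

ETc = Kc × Kp × Epan  ⇒  Kp = ETc / (Kc × Epan)
Kp = 9.80 / (1.28 × 11.6) = 9.80 / 14.848 = 0.6600

0.66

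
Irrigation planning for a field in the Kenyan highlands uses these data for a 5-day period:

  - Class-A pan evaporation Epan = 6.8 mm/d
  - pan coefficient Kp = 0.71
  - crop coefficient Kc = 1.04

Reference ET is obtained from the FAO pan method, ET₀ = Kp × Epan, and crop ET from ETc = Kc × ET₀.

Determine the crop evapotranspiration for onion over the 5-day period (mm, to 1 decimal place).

ET₀ = 0.71 × 6.8 = 4.8280 mm/d
ETc = Kc × ET₀ = 1.04 × 4.8280 = 5.0211 mm/d
Over 5 days: 5.0211 × 5 = 25.106 mm

25.1 mm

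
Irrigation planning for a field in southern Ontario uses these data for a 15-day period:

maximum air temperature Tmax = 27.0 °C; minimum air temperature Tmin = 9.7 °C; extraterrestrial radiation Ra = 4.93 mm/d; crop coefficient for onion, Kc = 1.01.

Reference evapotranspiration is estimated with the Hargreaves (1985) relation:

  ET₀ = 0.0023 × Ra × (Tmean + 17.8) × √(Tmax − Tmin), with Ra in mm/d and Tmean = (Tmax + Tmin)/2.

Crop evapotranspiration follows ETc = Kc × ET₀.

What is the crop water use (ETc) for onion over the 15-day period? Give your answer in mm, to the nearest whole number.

26 mm

Tmean = (27.0 + 9.7)/2 = 18.35 °C
ET₀ = 0.0023 × 4.93 × (18.35 + 17.8) × √17.3 = 0.0023 × 4.93 × 36.15 × 4.1593 = 1.7049 mm/d
ETc = Kc × ET₀ = 1.01 × 1.7049 = 1.7219 mm/d
Over 15 days: 1.7219 × 15 = 25.829 mm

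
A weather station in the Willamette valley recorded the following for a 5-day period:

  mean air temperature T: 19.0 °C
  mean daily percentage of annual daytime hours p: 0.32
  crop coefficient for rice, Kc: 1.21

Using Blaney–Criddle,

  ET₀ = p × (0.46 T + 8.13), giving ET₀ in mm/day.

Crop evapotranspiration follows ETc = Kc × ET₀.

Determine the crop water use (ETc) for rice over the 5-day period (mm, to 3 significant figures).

ET₀ = 0.32 × (0.46 × 19.0 + 8.13) = 0.32 × 16.870 = 5.3984 mm/d
ETc = Kc × ET₀ = 1.21 × 5.3984 = 6.5321 mm/d
Over 5 days: 6.5321 × 5 = 32.661 mm

32.7 mm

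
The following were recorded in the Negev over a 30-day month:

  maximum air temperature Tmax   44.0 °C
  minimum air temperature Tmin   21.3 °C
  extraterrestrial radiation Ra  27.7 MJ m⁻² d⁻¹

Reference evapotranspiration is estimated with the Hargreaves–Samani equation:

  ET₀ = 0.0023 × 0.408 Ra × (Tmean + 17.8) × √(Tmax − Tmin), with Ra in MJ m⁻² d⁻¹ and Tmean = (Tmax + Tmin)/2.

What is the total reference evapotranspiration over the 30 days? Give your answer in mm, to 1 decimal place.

Tmean = (44.0 + 21.3)/2 = 32.65 °C
0.408 Ra = 0.408 × 27.7 = 11.3016 mm/d equivalent
ET₀ = 0.0023 × 11.3016 × (32.65 + 17.8) × √22.7 = 0.0023 × 11.3016 × 50.45 × 4.7645 = 6.2481 mm/d
Over 30 days: 6.2481 × 30 = 187.443 mm

187.4 mm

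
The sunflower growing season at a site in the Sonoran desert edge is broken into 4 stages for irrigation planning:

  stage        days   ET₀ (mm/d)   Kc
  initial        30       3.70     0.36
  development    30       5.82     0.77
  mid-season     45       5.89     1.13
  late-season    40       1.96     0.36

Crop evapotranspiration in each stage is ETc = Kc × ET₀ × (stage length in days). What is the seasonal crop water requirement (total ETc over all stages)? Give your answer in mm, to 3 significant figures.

502 mm

initial: 0.36 × 3.70 × 30 = 39.96 mm
development: 0.77 × 5.82 × 30 = 134.44 mm
mid-season: 1.13 × 5.89 × 45 = 299.51 mm
late-season: 0.36 × 1.96 × 40 = 28.22 mm
Seasonal total = 502.13 mm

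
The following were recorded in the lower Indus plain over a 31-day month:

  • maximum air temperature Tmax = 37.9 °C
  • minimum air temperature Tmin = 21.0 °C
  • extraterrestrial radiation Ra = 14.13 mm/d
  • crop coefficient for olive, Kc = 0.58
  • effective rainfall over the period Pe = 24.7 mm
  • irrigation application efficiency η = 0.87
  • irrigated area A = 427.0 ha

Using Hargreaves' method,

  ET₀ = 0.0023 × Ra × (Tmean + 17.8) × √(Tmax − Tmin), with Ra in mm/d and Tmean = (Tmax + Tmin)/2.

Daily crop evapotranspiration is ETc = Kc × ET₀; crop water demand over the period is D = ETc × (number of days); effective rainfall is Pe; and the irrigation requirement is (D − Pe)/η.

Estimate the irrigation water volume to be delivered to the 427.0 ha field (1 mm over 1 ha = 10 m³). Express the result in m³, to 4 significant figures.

Tmean = (37.9 + 21.0)/2 = 29.45 °C
ET₀ = 0.0023 × 14.13 × (29.45 + 17.8) × √16.9 = 0.0023 × 14.13 × 47.25 × 4.1110 = 6.3128 mm/d
ETc = Kc × ET₀ = 0.58 × 6.3128 = 3.6614 mm/d
Crop demand D = ETc × 31 d = 3.6614 × 31 = 113.503 mm
D − Pe = 113.503 − 24.7 = 88.803 mm
Gross irrigation = 88.803 / 0.87 = 102.072 mm
Volume = 102.072 mm × 427.0 ha × 10 = 435847.4 m³

435800 m³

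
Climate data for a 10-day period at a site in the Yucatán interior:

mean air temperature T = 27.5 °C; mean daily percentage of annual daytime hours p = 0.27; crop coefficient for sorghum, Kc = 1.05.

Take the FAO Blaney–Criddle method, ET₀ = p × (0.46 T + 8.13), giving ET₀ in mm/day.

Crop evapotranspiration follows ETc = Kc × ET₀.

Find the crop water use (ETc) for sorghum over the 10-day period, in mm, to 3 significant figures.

58.9 mm

ET₀ = 0.27 × (0.46 × 27.5 + 8.13) = 0.27 × 20.780 = 5.6106 mm/d
ETc = Kc × ET₀ = 1.05 × 5.6106 = 5.8911 mm/d
Over 10 days: 5.8911 × 10 = 58.911 mm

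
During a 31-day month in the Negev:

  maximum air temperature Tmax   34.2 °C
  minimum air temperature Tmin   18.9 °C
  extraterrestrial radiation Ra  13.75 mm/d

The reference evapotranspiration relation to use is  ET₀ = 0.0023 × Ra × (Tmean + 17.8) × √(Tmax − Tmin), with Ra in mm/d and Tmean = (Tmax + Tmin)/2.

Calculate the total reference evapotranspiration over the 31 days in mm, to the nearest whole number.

170 mm

Tmean = (34.2 + 18.9)/2 = 26.55 °C
ET₀ = 0.0023 × 13.75 × (26.55 + 17.8) × √15.3 = 0.0023 × 13.75 × 44.35 × 3.9115 = 5.4861 mm/d
Over 31 days: 5.4861 × 31 = 170.069 mm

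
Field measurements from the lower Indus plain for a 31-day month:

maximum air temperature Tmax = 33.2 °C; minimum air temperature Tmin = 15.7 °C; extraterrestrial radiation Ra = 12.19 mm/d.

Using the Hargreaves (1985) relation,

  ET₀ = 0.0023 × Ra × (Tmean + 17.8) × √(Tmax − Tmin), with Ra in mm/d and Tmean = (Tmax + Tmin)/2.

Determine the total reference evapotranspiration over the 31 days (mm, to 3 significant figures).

Tmean = (33.2 + 15.7)/2 = 24.45 °C
ET₀ = 0.0023 × 12.19 × (24.45 + 17.8) × √17.5 = 0.0023 × 12.19 × 42.25 × 4.1833 = 4.9554 mm/d
Over 31 days: 4.9554 × 31 = 153.617 mm

154 mm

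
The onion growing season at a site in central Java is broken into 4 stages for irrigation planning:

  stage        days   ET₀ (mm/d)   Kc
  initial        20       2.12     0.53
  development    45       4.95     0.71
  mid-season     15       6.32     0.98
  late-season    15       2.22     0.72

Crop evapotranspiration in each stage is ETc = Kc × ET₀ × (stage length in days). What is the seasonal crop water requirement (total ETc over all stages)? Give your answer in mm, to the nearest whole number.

initial: 0.53 × 2.12 × 20 = 22.47 mm
development: 0.71 × 4.95 × 45 = 158.15 mm
mid-season: 0.98 × 6.32 × 15 = 92.90 mm
late-season: 0.72 × 2.22 × 15 = 23.98 mm
Seasonal total = 297.50 mm

298 mm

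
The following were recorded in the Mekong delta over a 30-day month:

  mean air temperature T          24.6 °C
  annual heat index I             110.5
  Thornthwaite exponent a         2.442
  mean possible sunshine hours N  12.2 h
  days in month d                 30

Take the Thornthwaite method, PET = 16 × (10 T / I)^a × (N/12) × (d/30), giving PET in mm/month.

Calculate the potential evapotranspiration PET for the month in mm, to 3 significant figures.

115 mm

10T/I = 10 × 24.6 / 110.5 = 2.2262
(10T/I)^a = 2.2262^2.442 = 7.0591
Uncorrected PET = 16 × 7.0591 = 112.946 mm
Correction = (N/12)(d/30) = (12.2/12)(30/30) = 1.0167
PET = 112.946 × 1.0167 = 114.832 mm/month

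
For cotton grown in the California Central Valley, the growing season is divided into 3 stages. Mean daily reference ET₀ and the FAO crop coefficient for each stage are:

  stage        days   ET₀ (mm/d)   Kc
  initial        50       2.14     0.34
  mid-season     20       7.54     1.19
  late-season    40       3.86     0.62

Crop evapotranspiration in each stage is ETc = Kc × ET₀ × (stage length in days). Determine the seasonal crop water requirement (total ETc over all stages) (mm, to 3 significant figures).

312 mm

initial: 0.34 × 2.14 × 50 = 36.38 mm
mid-season: 1.19 × 7.54 × 20 = 179.45 mm
late-season: 0.62 × 3.86 × 40 = 95.73 mm
Seasonal total = 311.56 mm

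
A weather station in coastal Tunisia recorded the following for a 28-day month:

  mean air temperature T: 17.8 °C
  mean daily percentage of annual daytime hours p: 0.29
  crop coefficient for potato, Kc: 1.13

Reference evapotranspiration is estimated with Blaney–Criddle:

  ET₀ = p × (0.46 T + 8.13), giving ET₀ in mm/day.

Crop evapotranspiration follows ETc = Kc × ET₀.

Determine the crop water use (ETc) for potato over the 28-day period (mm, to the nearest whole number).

ET₀ = 0.29 × (0.46 × 17.8 + 8.13) = 0.29 × 16.318 = 4.7322 mm/d
ETc = Kc × ET₀ = 1.13 × 4.7322 = 5.3474 mm/d
Over 28 days: 5.3474 × 28 = 149.727 mm

150 mm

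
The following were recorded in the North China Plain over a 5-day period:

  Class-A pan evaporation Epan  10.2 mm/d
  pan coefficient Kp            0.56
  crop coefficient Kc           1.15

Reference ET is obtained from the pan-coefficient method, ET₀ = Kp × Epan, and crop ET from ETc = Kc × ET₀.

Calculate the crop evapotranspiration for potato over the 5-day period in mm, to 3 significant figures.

32.8 mm

ET₀ = 0.56 × 10.2 = 5.7120 mm/d
ETc = Kc × ET₀ = 1.15 × 5.7120 = 6.5688 mm/d
Over 5 days: 6.5688 × 5 = 32.844 mm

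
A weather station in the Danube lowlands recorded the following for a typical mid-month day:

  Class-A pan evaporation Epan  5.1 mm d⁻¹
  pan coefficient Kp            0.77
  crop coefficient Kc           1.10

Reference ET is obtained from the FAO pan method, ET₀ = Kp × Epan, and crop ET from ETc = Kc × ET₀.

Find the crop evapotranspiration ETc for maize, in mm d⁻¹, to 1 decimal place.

ET₀ = 0.77 × 5.1 = 3.9270 mm/d
ETc = Kc × ET₀ = 1.10 × 3.9270 = 4.3197 mm/d

4.3 mm d⁻¹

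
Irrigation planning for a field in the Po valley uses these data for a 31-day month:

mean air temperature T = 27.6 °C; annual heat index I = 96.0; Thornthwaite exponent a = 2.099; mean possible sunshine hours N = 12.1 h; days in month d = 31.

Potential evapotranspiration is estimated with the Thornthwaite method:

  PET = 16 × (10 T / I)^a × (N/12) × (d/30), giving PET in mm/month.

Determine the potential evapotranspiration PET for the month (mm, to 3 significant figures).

10T/I = 10 × 27.6 / 96.0 = 2.8750
(10T/I)^a = 2.8750^2.099 = 9.1766
Uncorrected PET = 16 × 9.1766 = 146.826 mm
Correction = (N/12)(d/30) = (12.1/12)(31/30) = 1.0419
PET = 146.826 × 1.0419 = 152.978 mm/month

153 mm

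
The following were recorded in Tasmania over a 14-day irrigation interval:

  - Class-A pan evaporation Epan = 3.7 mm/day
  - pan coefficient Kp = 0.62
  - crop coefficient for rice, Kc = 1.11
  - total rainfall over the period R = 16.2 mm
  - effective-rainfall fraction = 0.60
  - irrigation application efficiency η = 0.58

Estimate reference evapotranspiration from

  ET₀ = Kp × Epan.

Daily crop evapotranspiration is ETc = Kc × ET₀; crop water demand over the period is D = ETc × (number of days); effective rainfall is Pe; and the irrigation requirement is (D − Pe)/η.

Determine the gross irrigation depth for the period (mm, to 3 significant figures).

44.7 mm

ET₀ = 0.62 × 3.7 = 2.2940 mm/d
ETc = Kc × ET₀ = 1.11 × 2.2940 = 2.5463 mm/d
Crop demand D = ETc × 14 d = 2.5463 × 14 = 35.648 mm
Pe = 0.60 × 16.2 = 9.720 mm
D − Pe = 35.648 − 9.720 = 25.928 mm
Gross irrigation = 25.928 / 0.58 = 44.703 mm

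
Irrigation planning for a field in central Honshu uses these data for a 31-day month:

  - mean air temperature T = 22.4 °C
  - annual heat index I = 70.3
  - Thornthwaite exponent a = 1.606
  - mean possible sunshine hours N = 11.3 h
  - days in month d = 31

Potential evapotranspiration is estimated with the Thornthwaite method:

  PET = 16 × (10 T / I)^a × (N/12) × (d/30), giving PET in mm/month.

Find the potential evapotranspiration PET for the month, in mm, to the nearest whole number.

100 mm

10T/I = 10 × 22.4 / 70.3 = 3.1863
(10T/I)^a = 3.1863^1.606 = 6.4310
Uncorrected PET = 16 × 6.4310 = 102.896 mm
Correction = (N/12)(d/30) = (11.3/12)(31/30) = 0.9731
PET = 102.896 × 0.9731 = 100.128 mm/month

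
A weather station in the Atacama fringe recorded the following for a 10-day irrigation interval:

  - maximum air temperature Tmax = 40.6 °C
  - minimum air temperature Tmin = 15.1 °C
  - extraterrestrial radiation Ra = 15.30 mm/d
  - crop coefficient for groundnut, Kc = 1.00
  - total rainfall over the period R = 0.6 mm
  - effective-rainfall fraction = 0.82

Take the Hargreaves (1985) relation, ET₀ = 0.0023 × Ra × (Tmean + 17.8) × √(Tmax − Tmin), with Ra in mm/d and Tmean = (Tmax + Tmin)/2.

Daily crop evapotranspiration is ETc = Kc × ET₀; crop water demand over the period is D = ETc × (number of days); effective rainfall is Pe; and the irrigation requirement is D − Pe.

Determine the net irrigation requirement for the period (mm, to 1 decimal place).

80.6 mm

Tmean = (40.6 + 15.1)/2 = 27.85 °C
ET₀ = 0.0023 × 15.30 × (27.85 + 17.8) × √25.5 = 0.0023 × 15.30 × 45.65 × 5.0498 = 8.1121 mm/d
ETc = Kc × ET₀ = 1.00 × 8.1121 = 8.1121 mm/d
Crop demand D = ETc × 10 d = 8.1121 × 10 = 81.121 mm
Pe = 0.82 × 0.6 = 0.492 mm
D − Pe = 81.121 − 0.492 = 80.629 mm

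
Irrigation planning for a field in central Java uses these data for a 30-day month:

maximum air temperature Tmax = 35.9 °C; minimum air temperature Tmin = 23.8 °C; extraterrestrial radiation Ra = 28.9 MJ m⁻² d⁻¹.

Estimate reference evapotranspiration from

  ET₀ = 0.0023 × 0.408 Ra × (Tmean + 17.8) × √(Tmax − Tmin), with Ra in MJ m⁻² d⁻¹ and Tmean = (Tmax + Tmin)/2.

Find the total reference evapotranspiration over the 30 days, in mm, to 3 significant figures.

Tmean = (35.9 + 23.8)/2 = 29.85 °C
0.408 Ra = 0.408 × 28.9 = 11.7912 mm/d equivalent
ET₀ = 0.0023 × 11.7912 × (29.85 + 17.8) × √12.1 = 0.0023 × 11.7912 × 47.65 × 3.4785 = 4.4951 mm/d
Over 30 days: 4.4951 × 30 = 134.853 mm

135 mm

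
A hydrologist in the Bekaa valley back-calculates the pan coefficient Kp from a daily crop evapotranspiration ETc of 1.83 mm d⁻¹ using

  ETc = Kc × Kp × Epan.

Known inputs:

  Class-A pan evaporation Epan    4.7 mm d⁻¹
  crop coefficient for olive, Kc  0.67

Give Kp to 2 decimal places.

0.58

ETc = Kc × Kp × Epan  ⇒  Kp = ETc / (Kc × Epan)
Kp = 1.83 / (0.67 × 4.7) = 1.83 / 3.149 = 0.5811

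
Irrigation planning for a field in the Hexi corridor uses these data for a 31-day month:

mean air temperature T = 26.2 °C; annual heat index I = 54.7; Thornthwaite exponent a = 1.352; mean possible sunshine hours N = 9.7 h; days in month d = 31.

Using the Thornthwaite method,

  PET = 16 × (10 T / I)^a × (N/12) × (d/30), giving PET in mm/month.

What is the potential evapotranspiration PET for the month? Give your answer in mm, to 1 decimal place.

10T/I = 10 × 26.2 / 54.7 = 4.7898
(10T/I)^a = 4.7898^1.352 = 8.3136
Uncorrected PET = 16 × 8.3136 = 133.018 mm
Correction = (N/12)(d/30) = (9.7/12)(31/30) = 0.8353
PET = 133.018 × 0.8353 = 111.110 mm/month

111.1 mm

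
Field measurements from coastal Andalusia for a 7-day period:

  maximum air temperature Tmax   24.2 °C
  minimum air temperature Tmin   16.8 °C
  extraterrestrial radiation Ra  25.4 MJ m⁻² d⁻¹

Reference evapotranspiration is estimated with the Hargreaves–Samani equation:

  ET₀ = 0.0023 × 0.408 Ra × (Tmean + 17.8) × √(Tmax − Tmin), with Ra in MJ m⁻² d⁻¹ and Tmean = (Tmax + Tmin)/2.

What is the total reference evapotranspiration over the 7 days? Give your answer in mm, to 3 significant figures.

Tmean = (24.2 + 16.8)/2 = 20.50 °C
0.408 Ra = 0.408 × 25.4 = 10.3632 mm/d equivalent
ET₀ = 0.0023 × 10.3632 × (20.50 + 17.8) × √7.4 = 0.0023 × 10.3632 × 38.30 × 2.7203 = 2.4833 mm/d
Over 7 days: 2.4833 × 7 = 17.383 mm

17.4 mm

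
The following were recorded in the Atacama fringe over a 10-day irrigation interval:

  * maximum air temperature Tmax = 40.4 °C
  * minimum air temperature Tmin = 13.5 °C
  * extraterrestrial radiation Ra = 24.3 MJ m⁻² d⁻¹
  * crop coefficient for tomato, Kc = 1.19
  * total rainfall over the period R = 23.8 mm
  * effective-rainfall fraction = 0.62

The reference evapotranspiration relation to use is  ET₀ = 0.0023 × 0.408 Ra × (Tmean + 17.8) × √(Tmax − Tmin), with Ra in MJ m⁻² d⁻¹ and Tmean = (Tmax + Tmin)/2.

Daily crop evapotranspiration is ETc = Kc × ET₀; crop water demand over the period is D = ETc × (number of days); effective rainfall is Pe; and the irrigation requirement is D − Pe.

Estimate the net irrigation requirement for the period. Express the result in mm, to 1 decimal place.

48.2 mm

Tmean = (40.4 + 13.5)/2 = 26.95 °C
0.408 Ra = 0.408 × 24.3 = 9.9144 mm/d equivalent
ET₀ = 0.0023 × 9.9144 × (26.95 + 17.8) × √26.9 = 0.0023 × 9.9144 × 44.75 × 5.1865 = 5.2925 mm/d
ETc = Kc × ET₀ = 1.19 × 5.2925 = 6.2981 mm/d
Crop demand D = ETc × 10 d = 6.2981 × 10 = 62.981 mm
Pe = 0.62 × 23.8 = 14.756 mm
D − Pe = 62.981 − 14.756 = 48.225 mm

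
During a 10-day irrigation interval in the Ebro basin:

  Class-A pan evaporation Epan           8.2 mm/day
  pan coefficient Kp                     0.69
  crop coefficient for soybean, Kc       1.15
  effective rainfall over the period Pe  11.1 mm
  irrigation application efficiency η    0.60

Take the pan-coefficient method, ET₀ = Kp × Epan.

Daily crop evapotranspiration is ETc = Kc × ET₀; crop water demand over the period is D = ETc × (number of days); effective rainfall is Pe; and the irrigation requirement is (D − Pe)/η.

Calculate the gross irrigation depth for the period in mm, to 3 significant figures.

89.9 mm

ET₀ = 0.69 × 8.2 = 5.6580 mm/d
ETc = Kc × ET₀ = 1.15 × 5.6580 = 6.5067 mm/d
Crop demand D = ETc × 10 d = 6.5067 × 10 = 65.067 mm
D − Pe = 65.067 − 11.1 = 53.967 mm
Gross irrigation = 53.967 / 0.60 = 89.945 mm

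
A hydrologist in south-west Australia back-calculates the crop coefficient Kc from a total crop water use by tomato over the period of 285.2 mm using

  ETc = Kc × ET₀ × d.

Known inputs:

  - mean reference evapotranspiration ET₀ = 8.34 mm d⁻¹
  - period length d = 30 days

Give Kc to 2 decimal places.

ETc = Kc × ET₀ × d  ⇒  Kc = ETc / (ET₀ × d)
Kc = 285.2 / (8.34 × 30) = 285.2 / 250.20 = 1.1399

1.14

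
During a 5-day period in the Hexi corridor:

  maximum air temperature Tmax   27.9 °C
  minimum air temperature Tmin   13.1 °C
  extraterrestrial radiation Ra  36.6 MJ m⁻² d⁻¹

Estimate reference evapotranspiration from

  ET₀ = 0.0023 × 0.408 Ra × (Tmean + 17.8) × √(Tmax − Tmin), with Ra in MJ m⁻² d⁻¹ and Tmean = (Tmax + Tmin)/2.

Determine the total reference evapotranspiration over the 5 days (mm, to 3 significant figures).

25.3 mm

Tmean = (27.9 + 13.1)/2 = 20.50 °C
0.408 Ra = 0.408 × 36.6 = 14.9328 mm/d equivalent
ET₀ = 0.0023 × 14.9328 × (20.50 + 17.8) × √14.8 = 0.0023 × 14.9328 × 38.30 × 3.8471 = 5.0606 mm/d
Over 5 days: 5.0606 × 5 = 25.303 mm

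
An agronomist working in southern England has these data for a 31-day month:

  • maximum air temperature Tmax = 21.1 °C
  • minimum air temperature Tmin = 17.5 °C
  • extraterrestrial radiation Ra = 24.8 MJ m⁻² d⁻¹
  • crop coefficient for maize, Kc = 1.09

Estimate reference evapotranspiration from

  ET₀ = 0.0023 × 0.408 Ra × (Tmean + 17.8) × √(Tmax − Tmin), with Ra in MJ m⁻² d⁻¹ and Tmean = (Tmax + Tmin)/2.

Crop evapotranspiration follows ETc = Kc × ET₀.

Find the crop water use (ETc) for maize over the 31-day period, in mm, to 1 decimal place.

Tmean = (21.1 + 17.5)/2 = 19.30 °C
0.408 Ra = 0.408 × 24.8 = 10.1184 mm/d equivalent
ET₀ = 0.0023 × 10.1184 × (19.30 + 17.8) × √3.6 = 0.0023 × 10.1184 × 37.10 × 1.8974 = 1.6382 mm/d
ETc = Kc × ET₀ = 1.09 × 1.6382 = 1.7856 mm/d
Over 31 days: 1.7856 × 31 = 55.354 mm

55.4 mm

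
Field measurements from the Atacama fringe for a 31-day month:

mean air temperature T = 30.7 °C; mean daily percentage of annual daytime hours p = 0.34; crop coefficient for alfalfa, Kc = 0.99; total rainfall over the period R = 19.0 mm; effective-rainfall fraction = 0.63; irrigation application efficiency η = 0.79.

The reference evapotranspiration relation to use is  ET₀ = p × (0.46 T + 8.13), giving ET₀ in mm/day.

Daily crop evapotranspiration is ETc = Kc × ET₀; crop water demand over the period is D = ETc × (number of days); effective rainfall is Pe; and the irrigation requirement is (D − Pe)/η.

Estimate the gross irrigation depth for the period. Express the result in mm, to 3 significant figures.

ET₀ = 0.34 × (0.46 × 30.7 + 8.13) = 0.34 × 22.252 = 7.5657 mm/d
ETc = Kc × ET₀ = 0.99 × 7.5657 = 7.4900 mm/d
Crop demand D = ETc × 31 d = 7.4900 × 31 = 232.190 mm
Pe = 0.63 × 19.0 = 11.970 mm
D − Pe = 232.190 − 11.970 = 220.220 mm
Gross irrigation = 220.220 / 0.79 = 278.759 mm

279 mm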